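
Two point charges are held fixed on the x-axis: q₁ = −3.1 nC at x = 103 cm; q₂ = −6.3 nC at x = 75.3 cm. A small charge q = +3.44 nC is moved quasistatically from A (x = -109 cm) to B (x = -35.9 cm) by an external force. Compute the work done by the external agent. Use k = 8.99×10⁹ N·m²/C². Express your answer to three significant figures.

-9.33×10⁻⁸ J

For quasistatic motion the external work equals the change in potential energy: W_ext = qΔV = q(V_B − V_A).
At A: distances to the source charges are 2.12 m, 1.84 m; V_A = Σ kqᵢ/rᵢ = -43.9 V.
At B: distances to the source charges are 1.39 m, 1.11 m; V_B = Σ kqᵢ/rᵢ = -71.0 V.
ΔV = V_B − V_A = -27.1 V.
W_ext = qΔV = (3.44×10⁻⁹ C)(-27.1 V) = -9.33×10⁻⁸ J.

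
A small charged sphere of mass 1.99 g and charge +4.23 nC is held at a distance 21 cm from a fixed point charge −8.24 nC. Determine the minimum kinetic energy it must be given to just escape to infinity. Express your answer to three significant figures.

1.49×10⁻⁶ J

To just escape, total mechanical energy must reach zero at infinity: ½mv²_min + U = 0, so ½mv²_min = −U = |kQq|/r.
|U| = |kQq|/r = (8.99×10⁹ N·m²/C²)(8.24×10⁻⁹)(4.23×10⁻⁹)/(0.210) = 1.49×10⁻⁶ J.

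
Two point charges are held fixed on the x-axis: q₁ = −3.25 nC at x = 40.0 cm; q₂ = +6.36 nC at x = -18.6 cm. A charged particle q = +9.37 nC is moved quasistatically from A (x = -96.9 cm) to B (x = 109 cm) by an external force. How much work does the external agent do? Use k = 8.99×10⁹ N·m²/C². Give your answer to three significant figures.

For quasistatic motion the external work equals the change in potential energy: W_ext = qΔV = q(V_B − V_A).
At A: distances to the source charges are 1.37 m, 0.783 m; V_A = Σ kqᵢ/rᵢ = 51.7 V.
At B: distances to the source charges are 0.690 m, 1.28 m; V_B = Σ kqᵢ/rᵢ = 2.46 V.
ΔV = V_B − V_A = -49.2 V.
W_ext = qΔV = (9.37×10⁻⁹ C)(-49.2 V) = -4.61×10⁻⁷ J.

-4.61×10⁻⁷ J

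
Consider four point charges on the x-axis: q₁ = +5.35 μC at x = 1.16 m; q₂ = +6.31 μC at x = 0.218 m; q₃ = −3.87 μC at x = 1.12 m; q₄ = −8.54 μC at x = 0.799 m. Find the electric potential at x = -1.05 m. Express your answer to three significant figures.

8950 V

Electric potential is a scalar, so the contributions from each charge add algebraically: V = Σ kqᵢ/rᵢ.
Distances from the field point to each charge: r₁ = 2.21 m, r₂ = 1.27 m, r₃ = 2.17 m, r₄ = 1.85 m.
V = k[(5.35×10⁻⁶)/(2.21) + (6.31×10⁻⁶)/(1.27) + (-3.87×10⁻⁶)/(2.17) + (-8.54×10⁻⁶)/(1.85)] = 8950 V.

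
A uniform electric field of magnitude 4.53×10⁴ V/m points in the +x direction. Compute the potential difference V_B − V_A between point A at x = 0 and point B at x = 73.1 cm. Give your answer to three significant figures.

In a uniform field, potential decreases in the direction of E: V_B − V_A = −E·Δx.
V_B − V_A = −(4.53×10⁴ V/m)(0.731 m) = -3.31×10⁴ V.

-3.31×10⁴ V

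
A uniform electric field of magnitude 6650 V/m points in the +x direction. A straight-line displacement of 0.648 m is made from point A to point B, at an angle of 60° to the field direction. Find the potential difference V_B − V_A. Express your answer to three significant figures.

-2150 V

Only the component of displacement along E changes the potential: ΔV = −E·d·cosθ.
ΔV = −(6650 V/m)(0.648 m)cos60° = -2150 V.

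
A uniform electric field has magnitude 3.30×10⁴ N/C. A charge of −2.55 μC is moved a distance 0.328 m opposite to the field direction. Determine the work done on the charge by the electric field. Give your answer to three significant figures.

0.0276 J

The potential change for a displacement 0.328 m opposite to the field direction is ΔV = +Ed = 1.08×10⁴ V.
W_field = −qΔV = 0.0276 J.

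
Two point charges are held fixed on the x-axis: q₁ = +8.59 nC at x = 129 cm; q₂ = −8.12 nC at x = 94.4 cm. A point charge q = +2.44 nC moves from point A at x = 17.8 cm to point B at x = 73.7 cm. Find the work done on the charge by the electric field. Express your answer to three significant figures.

4.57×10⁻⁷ J

The work done by the electric force is W_field = −ΔU = −q(V_B − V_A) = q(V_A − V_B).
At A: distances to the source charges are 1.11 m, 0.766 m; V_A = Σ kqᵢ/rᵢ = -25.9 V.
At B: distances to the source charges are 0.553 m, 0.207 m; V_B = Σ kqᵢ/rᵢ = -213 V.
ΔV = V_B − V_A = -187 V.
W_field = −qΔV = −(2.44×10⁻⁹ C)(-187 V) = 4.57×10⁻⁷ J.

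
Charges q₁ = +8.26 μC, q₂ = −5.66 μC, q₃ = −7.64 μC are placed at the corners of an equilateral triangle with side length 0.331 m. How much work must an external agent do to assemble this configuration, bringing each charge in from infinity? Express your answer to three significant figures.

-1.81 J

The work to assemble the configuration equals its total potential energy, U = Σ kqᵢqⱼ/rᵢⱼ over all pairs.
All three pair separations equal the side length, 0.331 m.
U = (-1.27) + (-1.71) + (1.17) = -1.81 J.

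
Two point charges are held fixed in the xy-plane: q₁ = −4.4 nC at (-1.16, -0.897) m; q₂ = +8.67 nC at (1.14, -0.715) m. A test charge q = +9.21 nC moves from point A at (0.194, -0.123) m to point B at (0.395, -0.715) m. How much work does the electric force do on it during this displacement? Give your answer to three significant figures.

The work done by the electric force is W_field = −ΔU = −q(V_B − V_A) = q(V_A − V_B).
At A: distances to the source charges are 1.56 m, 1.12 m; V_A = Σ kqᵢ/rᵢ = 44.5 V.
At B: distances to the source charges are 1.57 m, 0.745 m; V_B = Σ kqᵢ/rᵢ = 79.4 V.
ΔV = V_B − V_A = 34.9 V.
W_field = −qΔV = −(9.21×10⁻⁹ C)(34.9 V) = -3.21×10⁻⁷ J.

-3.21×10⁻⁷ J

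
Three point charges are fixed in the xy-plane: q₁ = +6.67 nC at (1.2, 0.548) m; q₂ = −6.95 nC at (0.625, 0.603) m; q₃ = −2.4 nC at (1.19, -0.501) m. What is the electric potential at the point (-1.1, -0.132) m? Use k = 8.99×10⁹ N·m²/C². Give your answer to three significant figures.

The total potential is the scalar sum of each charge's contribution, V = Σ kqᵢ/rᵢ.
Distances from the field point to each charge: r₁ = 2.40 m, r₂ = 1.88 m, r₃ = 2.32 m.
V = k[(6.67×10⁻⁹)/(2.40) + (-6.95×10⁻⁹)/(1.88) + (-2.40×10⁻⁹)/(2.32)] = -17.6 V.

-17.6 V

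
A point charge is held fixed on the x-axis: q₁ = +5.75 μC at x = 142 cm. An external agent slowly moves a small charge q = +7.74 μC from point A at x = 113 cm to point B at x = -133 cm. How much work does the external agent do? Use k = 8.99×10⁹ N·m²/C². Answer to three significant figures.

-1.23 J

For quasistatic motion the external work equals the change in potential energy: W_ext = qΔV = q(V_B − V_A).
At A: distance to the source charge is 0.290 m; V_A = kq₁/r = 1.78×10⁵ V.
At B: distance to the source charge is 2.75 m; V_B = kq₁/r = 1.88×10⁴ V.
ΔV = V_B − V_A = -1.59×10⁵ V.
W_ext = qΔV = (7.74×10⁻⁶ C)(-1.59×10⁵ V) = -1.23 J.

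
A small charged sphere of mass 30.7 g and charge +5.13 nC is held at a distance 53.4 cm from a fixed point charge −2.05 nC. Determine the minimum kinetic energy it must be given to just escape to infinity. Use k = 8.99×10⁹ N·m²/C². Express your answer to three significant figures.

To just escape, total mechanical energy must reach zero at infinity: ½mv²_min + U = 0, so ½mv²_min = −U = |kQq|/r.
|U| = |kQq|/r = (8.99×10⁹ N·m²/C²)(2.05×10⁻⁹)(5.13×10⁻⁹)/(0.534) = 1.77×10⁻⁷ J.

1.77×10⁻⁷ J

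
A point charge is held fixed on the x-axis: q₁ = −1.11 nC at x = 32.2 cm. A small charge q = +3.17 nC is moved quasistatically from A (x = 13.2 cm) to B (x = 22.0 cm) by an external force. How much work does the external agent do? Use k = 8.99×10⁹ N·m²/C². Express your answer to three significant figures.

-1.44×10⁻⁷ J

For quasistatic motion the external work equals the change in potential energy: W_ext = qΔV = q(V_B − V_A).
At A: distance to the source charge is 0.190 m; V_A = kq₁/r = -52.5 V.
At B: distance to the source charge is 0.102 m; V_B = kq₁/r = -97.8 V.
ΔV = V_B − V_A = -45.3 V.
W_ext = qΔV = (3.17×10⁻⁹ C)(-45.3 V) = -1.44×10⁻⁷ J.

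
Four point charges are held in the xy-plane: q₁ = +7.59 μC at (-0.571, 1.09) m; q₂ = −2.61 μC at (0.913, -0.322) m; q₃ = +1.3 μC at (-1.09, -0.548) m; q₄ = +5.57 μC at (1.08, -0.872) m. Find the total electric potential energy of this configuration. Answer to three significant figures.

The work to assemble the configuration equals its total potential energy, U = Σ kqᵢqⱼ/rᵢⱼ over all pairs.
Pair separations: r₁₂ = 2.05 m, r₁₃ = 1.72 m, r₁₄ = 2.56 m, r₂₃ = 2.02 m, r₂₄ = 0.575 m, r₃₄ = 2.19 m.
Summing all 6 pair terms gives U = -0.0999 J.

-0.0999 J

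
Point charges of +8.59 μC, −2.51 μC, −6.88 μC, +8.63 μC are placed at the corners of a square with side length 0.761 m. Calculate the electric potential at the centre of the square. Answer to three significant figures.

1.31×10⁵ V

The total potential is the scalar sum of each charge's contribution, V = Σ kqᵢ/rᵢ.
The distance from each corner to the centre is a√2/2 = 0.538 m.
V = k[(8.59×10⁻⁶)/(0.538) + (-2.51×10⁻⁶)/(0.538) + (-6.88×10⁻⁶)/(0.538) + (8.63×10⁻⁶)/(0.538)] = 1.31×10⁵ V.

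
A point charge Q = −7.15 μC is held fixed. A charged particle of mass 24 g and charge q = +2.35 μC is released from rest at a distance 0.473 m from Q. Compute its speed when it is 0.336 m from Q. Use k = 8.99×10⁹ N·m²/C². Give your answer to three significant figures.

3.29 m/s

Only the electrostatic force acts, so mechanical energy is conserved: ½mv² = U₁ − U₂ = kQq(1/r₁ − 1/r₂).
U₁ − U₂ = (8.99×10⁹ N·m²/C²)(-7.15×10⁻⁶ C)(2.35×10⁻⁶ C)(1/0.473 − 1/0.336) = 0.130 J.
v = √(2·0.130/0.0240) = 3.29 m/s.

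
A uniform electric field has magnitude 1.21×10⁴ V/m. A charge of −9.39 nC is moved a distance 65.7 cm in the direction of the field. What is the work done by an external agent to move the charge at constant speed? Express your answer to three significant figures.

7.46×10⁻⁵ J

The potential change for a displacement 65.7 cm in the direction of the field is ΔV = −Ed = -7950 V.
W_ext = qΔV = 7.46×10⁻⁵ J.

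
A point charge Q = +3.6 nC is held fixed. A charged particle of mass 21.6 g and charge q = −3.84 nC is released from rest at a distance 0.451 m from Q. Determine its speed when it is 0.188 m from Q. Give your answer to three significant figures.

5.97×10⁻³ m/s

Only the electrostatic force acts, so mechanical energy is conserved: ½mv² = U₁ − U₂ = kQq(1/r₁ − 1/r₂).
U₁ − U₂ = (8.99×10⁹ N·m²/C²)(3.60×10⁻⁹ C)(-3.84×10⁻⁹ C)(1/0.451 − 1/0.188) = 3.85×10⁻⁷ J.
v = √(2·3.85×10⁻⁷/0.0216) = 5.97×10⁻³ m/s.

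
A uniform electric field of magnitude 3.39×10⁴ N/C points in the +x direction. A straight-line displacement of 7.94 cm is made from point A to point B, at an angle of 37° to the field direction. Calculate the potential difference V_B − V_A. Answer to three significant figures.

-2150 V

Only the component of displacement along E changes the potential: ΔV = −E·d·cosθ.
ΔV = −(3.39×10⁴ V/m)(0.0794 m)cos37° = -2150 V.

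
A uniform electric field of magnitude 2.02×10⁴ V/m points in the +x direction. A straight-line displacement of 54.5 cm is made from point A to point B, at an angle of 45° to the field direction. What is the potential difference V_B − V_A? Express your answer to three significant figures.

-7780 V

Only the component of displacement along E changes the potential: ΔV = −E·d·cosθ.
ΔV = −(2.02×10⁴ V/m)(0.545 m)cos45° = -7780 V.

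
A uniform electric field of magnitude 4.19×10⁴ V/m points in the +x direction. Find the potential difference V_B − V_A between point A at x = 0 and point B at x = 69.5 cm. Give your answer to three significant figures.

In a uniform field, potential decreases in the direction of E: V_B − V_A = −E·Δx.
V_B − V_A = −(4.19×10⁴ V/m)(0.695 m) = -2.91×10⁴ V.

-2.91×10⁴ V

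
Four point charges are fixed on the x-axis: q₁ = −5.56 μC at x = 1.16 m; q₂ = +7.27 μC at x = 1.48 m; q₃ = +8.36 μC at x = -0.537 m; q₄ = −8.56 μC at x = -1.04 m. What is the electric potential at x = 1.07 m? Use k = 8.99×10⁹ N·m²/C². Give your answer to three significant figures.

The total potential is the scalar sum of each charge's contribution, V = Σ kqᵢ/rᵢ.
Distances from the field point to each charge: r₁ = 0.0900 m, r₂ = 0.410 m, r₃ = 1.61 m, r₄ = 2.11 m.
V = k[(-5.56×10⁻⁶)/(0.0900) + (7.27×10⁻⁶)/(0.410) + (8.36×10⁻⁶)/(1.61) + (-8.56×10⁻⁶)/(2.11)] = -3.86×10⁵ V.

-3.86×10⁵ V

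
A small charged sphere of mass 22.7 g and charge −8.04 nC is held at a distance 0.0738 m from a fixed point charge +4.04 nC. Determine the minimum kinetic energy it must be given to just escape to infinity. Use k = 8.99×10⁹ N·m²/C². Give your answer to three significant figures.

To just escape, total mechanical energy must reach zero at infinity: ½mv²_min + U = 0, so ½mv²_min = −U = |kQq|/r.
|U| = |kQq|/r = (8.99×10⁹ N·m²/C²)(4.04×10⁻⁹)(8.04×10⁻⁹)/(0.0738) = 3.96×10⁻⁶ J.

3.96×10⁻⁶ J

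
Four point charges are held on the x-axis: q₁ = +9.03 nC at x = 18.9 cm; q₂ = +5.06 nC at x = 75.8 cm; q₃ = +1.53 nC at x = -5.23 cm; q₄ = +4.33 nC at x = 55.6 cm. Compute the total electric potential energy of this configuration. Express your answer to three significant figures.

The assembly work is the sum of pairwise potential energies, U = Σ_{i<j} kqᵢqⱼ/rᵢⱼ.
Pair separations: r₁₂ = 0.569 m, r₁₃ = 0.241 m, r₁₄ = 0.367 m, r₂₃ = 0.810 m, r₂₄ = 0.202 m, r₃₄ = 0.608 m.
Summing all 6 pair terms gives U = 3.35×10⁻⁶ J.

3.35×10⁻⁶ J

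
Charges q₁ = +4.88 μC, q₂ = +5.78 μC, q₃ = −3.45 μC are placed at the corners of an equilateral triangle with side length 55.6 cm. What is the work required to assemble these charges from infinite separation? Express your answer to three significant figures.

-0.139 J

The assembly work is the sum of pairwise potential energies, U = Σ_{i<j} kqᵢqⱼ/rᵢⱼ.
All three pair separations equal the side length, 0.556 m.
U = (0.456) + (-0.272) + (-0.322) = -0.139 J.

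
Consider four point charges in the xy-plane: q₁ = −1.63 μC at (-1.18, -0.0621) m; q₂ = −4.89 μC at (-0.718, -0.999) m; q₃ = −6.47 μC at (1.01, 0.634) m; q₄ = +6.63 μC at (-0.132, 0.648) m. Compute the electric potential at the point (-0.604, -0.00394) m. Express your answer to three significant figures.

The total potential is the scalar sum of each charge's contribution, V = Σ kqᵢ/rᵢ.
Distances from the field point to each charge: r₁ = 0.579 m, r₂ = 1.00 m, r₃ = 1.74 m, r₄ = 0.805 m.
V = k[(-1.63×10⁻⁶)/(0.579) + (-4.89×10⁻⁶)/(1.00) + (-6.47×10⁻⁶)/(1.74) + (6.63×10⁻⁶)/(0.805)] = -2.87×10⁴ V.

-2.87×10⁴ V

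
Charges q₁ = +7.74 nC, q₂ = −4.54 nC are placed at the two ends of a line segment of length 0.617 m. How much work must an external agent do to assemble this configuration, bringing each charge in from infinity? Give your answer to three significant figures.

The work to assemble the configuration equals its total potential energy, U = Σ kqᵢqⱼ/rᵢⱼ over all pairs.
The separation is r = 0.617 m.
U = (-5.12×10⁻⁷) = -5.12×10⁻⁷ J.

-5.12×10⁻⁷ J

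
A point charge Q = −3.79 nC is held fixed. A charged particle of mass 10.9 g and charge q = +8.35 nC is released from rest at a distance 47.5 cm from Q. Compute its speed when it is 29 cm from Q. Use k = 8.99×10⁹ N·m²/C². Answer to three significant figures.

Only the electrostatic force acts, so mechanical energy is conserved: ½mv² = U₁ − U₂ = kQq(1/r₁ − 1/r₂).
U₁ − U₂ = (8.99×10⁹ N·m²/C²)(-3.79×10⁻⁹ C)(8.35×10⁻⁹ C)(1/0.475 − 1/0.290) = 3.82×10⁻⁷ J.
v = √(2·3.82×10⁻⁷/0.0109) = 8.37×10⁻³ m/s.

8.37×10⁻³ m/s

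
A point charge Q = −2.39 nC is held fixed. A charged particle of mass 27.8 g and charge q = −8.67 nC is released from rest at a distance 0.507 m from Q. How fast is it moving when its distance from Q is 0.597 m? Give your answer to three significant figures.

Only the electrostatic force acts, so mechanical energy is conserved: ½mv² = U₁ − U₂ = kQq(1/r₁ − 1/r₂).
U₁ − U₂ = (8.99×10⁹ N·m²/C²)(-2.39×10⁻⁹ C)(-8.67×10⁻⁹ C)(1/0.507 − 1/0.597) = 5.54×10⁻⁸ J.
v = √(2·5.54×10⁻⁸/0.0278) = 2.00×10⁻³ m/s.

2.00×10⁻³ m/s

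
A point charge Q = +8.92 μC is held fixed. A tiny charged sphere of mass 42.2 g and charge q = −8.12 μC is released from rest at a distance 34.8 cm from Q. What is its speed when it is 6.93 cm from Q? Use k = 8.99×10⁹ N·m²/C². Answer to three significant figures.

Only the electrostatic force acts, so mechanical energy is conserved: ½mv² = U₁ − U₂ = kQq(1/r₁ − 1/r₂).
U₁ − U₂ = (8.99×10⁹ N·m²/C²)(8.92×10⁻⁶ C)(-8.12×10⁻⁶ C)(1/0.348 − 1/0.0693) = 7.52 J.
v = √(2·7.52/0.0422) = 18.9 m/s.

18.9 m/s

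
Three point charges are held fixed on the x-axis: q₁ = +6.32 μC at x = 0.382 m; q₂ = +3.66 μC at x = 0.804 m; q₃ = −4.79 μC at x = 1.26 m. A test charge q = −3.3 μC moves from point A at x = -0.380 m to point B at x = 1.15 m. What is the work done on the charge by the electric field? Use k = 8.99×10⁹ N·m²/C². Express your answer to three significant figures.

The work done by the electric force is W_field = −ΔU = −q(V_B − V_A) = q(V_A − V_B).
At A: distances to the source charges are 0.762 m, 1.18 m, 1.64 m; V_A = Σ kqᵢ/rᵢ = 7.61×10⁴ V.
At B: distances to the source charges are 0.768 m, 0.346 m, 0.110 m; V_B = Σ kqᵢ/rᵢ = -2.22×10⁵ V.
ΔV = V_B − V_A = -2.98×10⁵ V.
W_field = −qΔV = −(-3.30×10⁻⁶ C)(-2.98×10⁵ V) = -0.985 J.

-0.985 J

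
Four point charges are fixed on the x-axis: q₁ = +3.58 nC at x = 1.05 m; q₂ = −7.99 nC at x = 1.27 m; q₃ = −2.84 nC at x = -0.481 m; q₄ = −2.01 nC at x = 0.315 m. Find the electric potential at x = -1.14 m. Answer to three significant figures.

The total potential is the scalar sum of each charge's contribution, V = Σ kqᵢ/rᵢ.
Distances from the field point to each charge: r₁ = 2.19 m, r₂ = 2.41 m, r₃ = 0.659 m, r₄ = 1.45 m.
V = k[(3.58×10⁻⁹)/(2.19) + (-7.99×10⁻⁹)/(2.41) + (-2.84×10⁻⁹)/(0.659) + (-2.01×10⁻⁹)/(1.45)] = -66.3 V.

-66.3 V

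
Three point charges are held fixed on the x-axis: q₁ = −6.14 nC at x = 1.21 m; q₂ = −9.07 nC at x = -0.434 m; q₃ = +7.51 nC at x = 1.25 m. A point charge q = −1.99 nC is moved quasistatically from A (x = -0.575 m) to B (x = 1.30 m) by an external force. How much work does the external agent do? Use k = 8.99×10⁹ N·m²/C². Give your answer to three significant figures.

For quasistatic motion the external work equals the change in potential energy: W_ext = qΔV = q(V_B − V_A).
At A: distances to the source charges are 1.78 m, 0.141 m, 1.82 m; V_A = Σ kqᵢ/rᵢ = -572 V.
At B: distances to the source charges are 0.0900 m, 1.73 m, 0.0500 m; V_B = Σ kqᵢ/rᵢ = 690 V.
ΔV = V_B − V_A = 1260 V.
W_ext = qΔV = (-1.99×10⁻⁹ C)(1260 V) = -2.51×10⁻⁶ J.

-2.51×10⁻⁶ J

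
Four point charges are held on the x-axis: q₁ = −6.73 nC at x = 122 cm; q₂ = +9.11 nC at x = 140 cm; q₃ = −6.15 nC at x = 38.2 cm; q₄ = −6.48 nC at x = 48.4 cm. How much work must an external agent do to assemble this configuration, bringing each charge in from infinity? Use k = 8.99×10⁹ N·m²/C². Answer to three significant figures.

The work to assemble the configuration equals its total potential energy, U = Σ kqᵢqⱼ/rᵢⱼ over all pairs.
Pair separations: r₁₂ = 0.180 m, r₁₃ = 0.838 m, r₁₄ = 0.736 m, r₂₃ = 1.02 m, r₂₄ = 0.916 m, r₃₄ = 0.102 m.
Summing all 6 pair terms gives U = 3.53×10⁻⁷ J.

3.53×10⁻⁷ J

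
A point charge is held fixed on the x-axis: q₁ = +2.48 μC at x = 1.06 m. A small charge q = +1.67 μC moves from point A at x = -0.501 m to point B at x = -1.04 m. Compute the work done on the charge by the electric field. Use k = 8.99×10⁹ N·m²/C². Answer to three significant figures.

6.12×10⁻³ J

The work done by the electric force is W_field = −ΔU = −q(V_B − V_A) = q(V_A − V_B).
At A: distance to the source charge is 1.56 m; V_A = kq₁/r = 1.43×10⁴ V.
At B: distance to the source charge is 2.10 m; V_B = kq₁/r = 1.06×10⁴ V.
ΔV = V_B − V_A = -3670 V.
W_field = −qΔV = −(1.67×10⁻⁶ C)(-3670 V) = 6.12×10⁻³ J.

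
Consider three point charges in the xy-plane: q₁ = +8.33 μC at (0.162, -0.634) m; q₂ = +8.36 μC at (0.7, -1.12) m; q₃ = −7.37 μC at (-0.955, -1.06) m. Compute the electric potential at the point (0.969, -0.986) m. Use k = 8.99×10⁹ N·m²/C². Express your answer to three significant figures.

The total potential is the scalar sum of each charge's contribution, V = Σ kqᵢ/rᵢ.
Distances from the field point to each charge: r₁ = 0.880 m, r₂ = 0.301 m, r₃ = 1.93 m.
V = k[(8.33×10⁻⁶)/(0.880) + (8.36×10⁻⁶)/(0.301) + (-7.37×10⁻⁶)/(1.93)] = 3.01×10⁵ V.

3.01×10⁵ V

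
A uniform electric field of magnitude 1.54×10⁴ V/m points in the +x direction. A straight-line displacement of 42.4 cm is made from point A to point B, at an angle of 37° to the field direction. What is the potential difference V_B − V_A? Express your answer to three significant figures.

Only the component of displacement along E changes the potential: ΔV = −E·d·cosθ.
ΔV = −(1.54×10⁴ V/m)(0.424 m)cos37° = -5210 V.

-5210 V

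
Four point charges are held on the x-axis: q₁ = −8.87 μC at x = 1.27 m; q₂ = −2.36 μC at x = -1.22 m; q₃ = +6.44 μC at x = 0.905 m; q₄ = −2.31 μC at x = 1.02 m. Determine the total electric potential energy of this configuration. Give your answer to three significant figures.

-1.80 J

The work to assemble the configuration equals its total potential energy, U = Σ kqᵢqⱼ/rᵢⱼ over all pairs.
Pair separations: r₁₂ = 2.49 m, r₁₃ = 0.365 m, r₁₄ = 0.250 m, r₂₃ = 2.12 m, r₂₄ = 2.24 m, r₃₄ = 0.115 m.
Summing all 6 pair terms gives U = -1.80 J.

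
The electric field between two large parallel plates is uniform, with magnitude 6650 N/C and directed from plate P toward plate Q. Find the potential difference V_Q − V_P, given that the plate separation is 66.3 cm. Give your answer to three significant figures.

In a uniform field, potential decreases in the direction of E: ΔV = −E·d for a displacement d parallel to E.
Going from P to Q is a displacement of 66.3 cm along the field, so V_Q − V_P = −Ed = -4410 V.

-4410 V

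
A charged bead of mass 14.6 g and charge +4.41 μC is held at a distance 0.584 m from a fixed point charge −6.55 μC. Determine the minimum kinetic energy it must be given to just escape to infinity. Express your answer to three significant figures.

0.445 J

To just escape, total mechanical energy must reach zero at infinity: ½mv²_min + U = 0, so ½mv²_min = −U = |kQq|/r.
|U| = |kQq|/r = (8.99×10⁹ N·m²/C²)(6.55×10⁻⁶)(4.41×10⁻⁶)/(0.584) = 0.445 J.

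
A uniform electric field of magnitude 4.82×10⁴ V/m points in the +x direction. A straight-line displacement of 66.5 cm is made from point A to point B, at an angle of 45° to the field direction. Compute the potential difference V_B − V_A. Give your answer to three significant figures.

Only the component of displacement along E changes the potential: ΔV = −E·d·cosθ.
ΔV = −(4.82×10⁴ V/m)(0.665 m)cos45° = -2.27×10⁴ V.

-2.27×10⁴ V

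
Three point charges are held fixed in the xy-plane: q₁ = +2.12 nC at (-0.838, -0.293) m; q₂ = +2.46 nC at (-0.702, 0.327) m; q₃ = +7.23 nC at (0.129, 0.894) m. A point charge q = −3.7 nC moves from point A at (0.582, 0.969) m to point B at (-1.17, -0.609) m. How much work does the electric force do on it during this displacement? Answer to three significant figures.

The work done by the electric force is W_field = −ΔU = −q(V_B − V_A) = q(V_A − V_B).
At A: distances to the source charges are 1.90 m, 1.44 m, 0.459 m; V_A = Σ kqᵢ/rᵢ = 167 V.
At B: distances to the source charges are 0.458 m, 1.05 m, 1.99 m; V_B = Σ kqᵢ/rᵢ = 95.4 V.
ΔV = V_B − V_A = -71.6 V.
W_field = −qΔV = −(-3.70×10⁻⁹ C)(-71.6 V) = -2.65×10⁻⁷ J.

-2.65×10⁻⁷ J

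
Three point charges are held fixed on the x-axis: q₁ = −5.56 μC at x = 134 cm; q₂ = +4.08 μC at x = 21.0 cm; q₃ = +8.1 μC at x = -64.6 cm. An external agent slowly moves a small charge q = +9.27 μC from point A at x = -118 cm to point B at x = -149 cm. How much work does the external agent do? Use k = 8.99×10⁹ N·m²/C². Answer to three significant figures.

-0.489 J

For quasistatic motion the external work equals the change in potential energy: W_ext = qΔV = q(V_B − V_A).
At A: distances to the source charges are 2.52 m, 1.39 m, 0.534 m; V_A = Σ kqᵢ/rᵢ = 1.43×10⁵ V.
At B: distances to the source charges are 2.83 m, 1.70 m, 0.844 m; V_B = Σ kqᵢ/rᵢ = 9.02×10⁴ V.
ΔV = V_B − V_A = -5.27×10⁴ V.
W_ext = qΔV = (9.27×10⁻⁶ C)(-5.27×10⁴ V) = -0.489 J.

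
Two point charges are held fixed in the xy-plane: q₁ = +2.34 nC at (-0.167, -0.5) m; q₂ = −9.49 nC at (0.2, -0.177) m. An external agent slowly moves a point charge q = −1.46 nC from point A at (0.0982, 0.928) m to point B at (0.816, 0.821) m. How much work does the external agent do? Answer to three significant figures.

For quasistatic motion the external work equals the change in potential energy: W_ext = qΔV = q(V_B − V_A).
At A: distances to the source charges are 1.45 m, 1.11 m; V_A = Σ kqᵢ/rᵢ = -62.4 V.
At B: distances to the source charges are 1.65 m, 1.17 m; V_B = Σ kqᵢ/rᵢ = -60.0 V.
ΔV = V_B − V_A = 2.43 V.
W_ext = qΔV = (-1.46×10⁻⁹ C)(2.43 V) = -3.55×10⁻⁹ J.

-3.55×10⁻⁹ J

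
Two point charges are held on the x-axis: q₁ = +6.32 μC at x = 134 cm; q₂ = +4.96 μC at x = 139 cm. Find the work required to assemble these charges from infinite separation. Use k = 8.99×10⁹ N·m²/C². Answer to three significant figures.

The work to assemble the configuration equals its total potential energy, U = Σ kqᵢqⱼ/rᵢⱼ over all pairs.
Pair separations: r₁₂ = 0.0500 m.
U = (5.64) = 5.64 J.

5.64 J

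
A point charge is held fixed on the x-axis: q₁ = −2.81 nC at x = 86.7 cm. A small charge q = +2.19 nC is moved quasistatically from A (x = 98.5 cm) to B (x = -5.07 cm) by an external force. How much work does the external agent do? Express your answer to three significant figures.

4.09×10⁻⁷ J

For quasistatic motion the external work equals the change in potential energy: W_ext = qΔV = q(V_B − V_A).
At A: distance to the source charge is 0.118 m; V_A = kq₁/r = -214 V.
At B: distance to the source charge is 0.918 m; V_B = kq₁/r = -27.5 V.
ΔV = V_B − V_A = 187 V.
W_ext = qΔV = (2.19×10⁻⁹ C)(187 V) = 4.09×10⁻⁷ J.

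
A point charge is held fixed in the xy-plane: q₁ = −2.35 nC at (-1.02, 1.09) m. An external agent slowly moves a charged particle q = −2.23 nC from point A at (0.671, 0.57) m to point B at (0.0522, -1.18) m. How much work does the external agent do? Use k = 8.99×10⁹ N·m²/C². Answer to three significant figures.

For quasistatic motion the external work equals the change in potential energy: W_ext = qΔV = q(V_B − V_A).
At A: distance to the source charge is 1.77 m; V_A = kq₁/r = -11.9 V.
At B: distance to the source charge is 2.51 m; V_B = kq₁/r = -8.42 V.
ΔV = V_B − V_A = 3.53 V.
W_ext = qΔV = (-2.23×10⁻⁹ C)(3.53 V) = -7.86×10⁻⁹ J.

-7.86×10⁻⁹ J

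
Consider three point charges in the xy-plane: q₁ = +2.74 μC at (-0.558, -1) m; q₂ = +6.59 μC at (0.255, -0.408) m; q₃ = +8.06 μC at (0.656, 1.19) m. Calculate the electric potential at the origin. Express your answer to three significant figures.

The total potential is the scalar sum of each charge's contribution, V = Σ kqᵢ/rᵢ.
Distances from the field point to each charge: r₁ = 1.15 m, r₂ = 0.481 m, r₃ = 1.36 m.
V = k[(2.74×10⁻⁶)/(1.15) + (6.59×10⁻⁶)/(0.481) + (8.06×10⁻⁶)/(1.36)] = 1.98×10⁵ V.

1.98×10⁵ V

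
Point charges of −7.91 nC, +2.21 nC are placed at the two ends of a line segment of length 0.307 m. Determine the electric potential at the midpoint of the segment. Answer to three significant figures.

The total potential is the scalar sum of each charge's contribution, V = Σ kqᵢ/rᵢ.
Each charge is 0.153 m from the midpoint.
V = k[(-7.91×10⁻⁹)/(0.153) + (2.21×10⁻⁹)/(0.153)] = -334 V.

-334 V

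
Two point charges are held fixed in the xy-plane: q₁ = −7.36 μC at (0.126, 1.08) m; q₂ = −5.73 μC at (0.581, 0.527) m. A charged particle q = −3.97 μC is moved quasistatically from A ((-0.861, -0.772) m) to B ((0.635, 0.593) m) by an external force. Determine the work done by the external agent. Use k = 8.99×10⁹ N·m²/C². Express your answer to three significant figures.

2.54 J

For quasistatic motion the external work equals the change in potential energy: W_ext = qΔV = q(V_B − V_A).
At A: distances to the source charges are 2.10 m, 1.94 m; V_A = Σ kqᵢ/rᵢ = -5.81×10⁴ V.
At B: distances to the source charges are 0.704 m, 0.0853 m; V_B = Σ kqᵢ/rᵢ = -6.98×10⁵ V.
ΔV = V_B − V_A = -6.40×10⁵ V.
W_ext = qΔV = (-3.97×10⁻⁶ C)(-6.40×10⁵ V) = 2.54 J.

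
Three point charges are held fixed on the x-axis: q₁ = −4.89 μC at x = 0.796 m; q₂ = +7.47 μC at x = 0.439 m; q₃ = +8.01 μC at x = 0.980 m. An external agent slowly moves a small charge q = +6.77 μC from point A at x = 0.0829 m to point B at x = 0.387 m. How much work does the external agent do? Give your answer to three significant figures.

For quasistatic motion the external work equals the change in potential energy: W_ext = qΔV = q(V_B − V_A).
At A: distances to the source charges are 0.713 m, 0.356 m, 0.897 m; V_A = Σ kqᵢ/rᵢ = 2.07×10⁵ V.
At B: distances to the source charges are 0.409 m, 0.0520 m, 0.593 m; V_B = Σ kqᵢ/rᵢ = 1.31×10⁶ V.
ΔV = V_B − V_A = 1.10×10⁶ V.
W_ext = qΔV = (6.77×10⁻⁶ C)(1.10×10⁶ V) = 7.43 J.

7.43 J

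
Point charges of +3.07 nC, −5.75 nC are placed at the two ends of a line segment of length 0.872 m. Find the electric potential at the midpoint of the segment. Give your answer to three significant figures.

Electric potential is a scalar, so the contributions from each charge add algebraically: V = Σ kqᵢ/rᵢ.
Each charge is 0.436 m from the midpoint.
V = k[(3.07×10⁻⁹)/(0.436) + (-5.75×10⁻⁹)/(0.436)] = -55.3 V.

-55.3 V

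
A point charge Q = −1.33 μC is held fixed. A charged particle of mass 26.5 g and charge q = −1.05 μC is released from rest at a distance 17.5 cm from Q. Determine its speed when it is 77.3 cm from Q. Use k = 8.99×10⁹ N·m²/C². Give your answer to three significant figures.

Only the electrostatic force acts, so mechanical energy is conserved: ½mv² = U₁ − U₂ = kQq(1/r₁ − 1/r₂).
U₁ − U₂ = (8.99×10⁹ N·m²/C²)(-1.33×10⁻⁶ C)(-1.05×10⁻⁶ C)(1/0.175 − 1/0.773) = 0.0555 J.
v = √(2·0.0555/0.0265) = 2.05 m/s.

2.05 m/s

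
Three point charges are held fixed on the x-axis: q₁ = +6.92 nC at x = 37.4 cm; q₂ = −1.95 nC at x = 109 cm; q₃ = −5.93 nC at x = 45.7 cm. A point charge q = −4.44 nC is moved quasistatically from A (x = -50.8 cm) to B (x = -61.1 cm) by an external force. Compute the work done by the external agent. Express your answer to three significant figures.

For quasistatic motion the external work equals the change in potential energy: W_ext = qΔV = q(V_B − V_A).
At A: distances to the source charges are 0.882 m, 1.60 m, 0.965 m; V_A = Σ kqᵢ/rᵢ = 4.32 V.
At B: distances to the source charges are 0.985 m, 1.70 m, 1.07 m; V_B = Σ kqᵢ/rᵢ = 2.94 V.
ΔV = V_B − V_A = -1.38 V.
W_ext = qΔV = (-4.44×10⁻⁹ C)(-1.38 V) = 6.14×10⁻⁹ J.

6.14×10⁻⁹ J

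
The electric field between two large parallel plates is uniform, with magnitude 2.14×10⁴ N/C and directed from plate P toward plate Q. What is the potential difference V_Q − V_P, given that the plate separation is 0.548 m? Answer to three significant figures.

-1.17×10⁴ V

In a uniform field, potential decreases in the direction of E: ΔV = −E·d for a displacement d parallel to E.
Going from P to Q is a displacement of 0.548 m along the field, so V_Q − V_P = −Ed = -1.17×10⁴ V.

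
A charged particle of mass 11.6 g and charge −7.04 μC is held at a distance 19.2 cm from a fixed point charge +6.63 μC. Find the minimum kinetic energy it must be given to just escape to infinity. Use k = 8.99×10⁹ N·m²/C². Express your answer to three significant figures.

2.19 J

To just escape, total mechanical energy must reach zero at infinity: ½mv²_min + U = 0, so ½mv²_min = −U = |kQq|/r.
|U| = |kQq|/r = (8.99×10⁹ N·m²/C²)(6.63×10⁻⁶)(7.04×10⁻⁶)/(0.192) = 2.19 J.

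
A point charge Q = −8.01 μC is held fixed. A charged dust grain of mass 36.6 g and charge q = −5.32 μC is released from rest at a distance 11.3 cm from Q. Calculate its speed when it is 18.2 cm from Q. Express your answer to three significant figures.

Only the electrostatic force acts, so mechanical energy is conserved: ½mv² = U₁ − U₂ = kQq(1/r₁ − 1/r₂).
U₁ − U₂ = (8.99×10⁹ N·m²/C²)(-8.01×10⁻⁶ C)(-5.32×10⁻⁶ C)(1/0.113 − 1/0.182) = 1.29 J.
v = √(2·1.29/0.0366) = 8.38 m/s.

8.38 m/s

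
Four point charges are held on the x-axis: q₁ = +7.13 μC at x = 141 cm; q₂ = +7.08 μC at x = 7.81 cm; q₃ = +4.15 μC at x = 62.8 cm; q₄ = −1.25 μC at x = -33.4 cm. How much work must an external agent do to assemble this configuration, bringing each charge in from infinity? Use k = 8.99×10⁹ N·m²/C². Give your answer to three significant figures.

0.874 J

The work to assemble the configuration equals its total potential energy, U = Σ kqᵢqⱼ/rᵢⱼ over all pairs.
Pair separations: r₁₂ = 1.33 m, r₁₃ = 0.782 m, r₁₄ = 1.74 m, r₂₃ = 0.550 m, r₂₄ = 0.412 m, r₃₄ = 0.962 m.
Summing all 6 pair terms gives U = 0.874 J.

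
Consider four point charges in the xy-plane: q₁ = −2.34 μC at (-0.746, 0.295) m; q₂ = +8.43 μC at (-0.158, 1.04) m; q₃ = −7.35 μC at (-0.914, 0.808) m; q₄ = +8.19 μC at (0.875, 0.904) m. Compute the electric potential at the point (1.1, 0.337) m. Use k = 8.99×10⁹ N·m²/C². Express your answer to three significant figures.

The total potential is the scalar sum of each charge's contribution, V = Σ kqᵢ/rᵢ.
Distances from the field point to each charge: r₁ = 1.85 m, r₂ = 1.44 m, r₃ = 2.07 m, r₄ = 0.610 m.
V = k[(-2.34×10⁻⁶)/(1.85) + (8.43×10⁻⁶)/(1.44) + (-7.35×10⁻⁶)/(2.07) + (8.19×10⁻⁶)/(0.610)] = 1.30×10⁵ V.

1.30×10⁵ V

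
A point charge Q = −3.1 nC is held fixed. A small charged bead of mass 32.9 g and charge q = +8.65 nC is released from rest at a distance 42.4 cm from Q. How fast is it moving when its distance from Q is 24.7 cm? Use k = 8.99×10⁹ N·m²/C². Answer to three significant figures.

Only the electrostatic force acts, so mechanical energy is conserved: ½mv² = U₁ − U₂ = kQq(1/r₁ − 1/r₂).
U₁ − U₂ = (8.99×10⁹ N·m²/C²)(-3.10×10⁻⁹ C)(8.65×10⁻⁹ C)(1/0.424 − 1/0.247) = 4.07×10⁻⁷ J.
v = √(2·4.07×10⁻⁷/0.0329) = 4.98×10⁻³ m/s.

4.98×10⁻³ m/s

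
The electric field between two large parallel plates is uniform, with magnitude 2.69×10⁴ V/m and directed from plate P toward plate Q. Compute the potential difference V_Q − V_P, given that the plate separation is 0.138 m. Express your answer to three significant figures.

-3710 V

In a uniform field, potential decreases in the direction of E: ΔV = −E·d for a displacement d parallel to E.
Going from P to Q is a displacement of 0.138 m along the field, so V_Q − V_P = −Ed = -3710 V.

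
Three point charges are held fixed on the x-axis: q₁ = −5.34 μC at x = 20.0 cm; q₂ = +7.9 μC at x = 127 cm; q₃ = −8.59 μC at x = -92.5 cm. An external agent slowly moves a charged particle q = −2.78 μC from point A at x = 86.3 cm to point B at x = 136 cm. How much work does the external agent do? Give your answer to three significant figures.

-1.82 J

For quasistatic motion the external work equals the change in potential energy: W_ext = qΔV = q(V_B − V_A).
At A: distances to the source charges are 0.663 m, 0.407 m, 1.79 m; V_A = Σ kqᵢ/rᵢ = 5.89×10⁴ V.
At B: distances to the source charges are 1.16 m, 0.0900 m, 2.29 m; V_B = Σ kqᵢ/rᵢ = 7.14×10⁵ V.
ΔV = V_B − V_A = 6.55×10⁵ V.
W_ext = qΔV = (-2.78×10⁻⁶ C)(6.55×10⁵ V) = -1.82 J.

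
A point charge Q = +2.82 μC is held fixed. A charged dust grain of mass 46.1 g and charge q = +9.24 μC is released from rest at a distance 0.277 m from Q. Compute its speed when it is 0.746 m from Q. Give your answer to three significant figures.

Only the electrostatic force acts, so mechanical energy is conserved: ½mv² = U₁ − U₂ = kQq(1/r₁ − 1/r₂).
U₁ − U₂ = (8.99×10⁹ N·m²/C²)(2.82×10⁻⁶ C)(9.24×10⁻⁶ C)(1/0.277 − 1/0.746) = 0.532 J.
v = √(2·0.532/0.0461) = 4.80 m/s.

4.80 m/s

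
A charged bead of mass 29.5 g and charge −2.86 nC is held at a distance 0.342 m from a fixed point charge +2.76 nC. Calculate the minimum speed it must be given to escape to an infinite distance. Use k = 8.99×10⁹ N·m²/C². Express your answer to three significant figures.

To just escape, total mechanical energy must reach zero at infinity: ½mv²_min + U = 0, so ½mv²_min = −U = |kQq|/r.
|U| = |kQq|/r = (8.99×10⁹ N·m²/C²)(2.76×10⁻⁹)(2.86×10⁻⁹)/(0.342) = 2.07×10⁻⁷ J.
v_min = √(2|U|/m) = √(2·2.07×10⁻⁷/0.0295) = 3.75×10⁻³ m/s.

3.75×10⁻³ m/s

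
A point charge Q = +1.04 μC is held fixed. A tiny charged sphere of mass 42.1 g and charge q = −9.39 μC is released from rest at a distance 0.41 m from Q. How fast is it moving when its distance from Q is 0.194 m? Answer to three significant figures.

3.37 m/s

Only the electrostatic force acts, so mechanical energy is conserved: ½mv² = U₁ − U₂ = kQq(1/r₁ − 1/r₂).
U₁ − U₂ = (8.99×10⁹ N·m²/C²)(1.04×10⁻⁶ C)(-9.39×10⁻⁶ C)(1/0.410 − 1/0.194) = 0.238 J.
v = √(2·0.238/0.0421) = 3.37 m/s.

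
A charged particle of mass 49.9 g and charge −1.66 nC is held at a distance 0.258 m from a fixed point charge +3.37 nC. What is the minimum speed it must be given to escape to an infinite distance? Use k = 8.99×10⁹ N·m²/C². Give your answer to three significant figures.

2.80×10⁻³ m/s

To just escape, total mechanical energy must reach zero at infinity: ½mv²_min + U = 0, so ½mv²_min = −U = |kQq|/r.
|U| = |kQq|/r = (8.99×10⁹ N·m²/C²)(3.37×10⁻⁹)(1.66×10⁻⁹)/(0.258) = 1.95×10⁻⁷ J.
v_min = √(2|U|/m) = √(2·1.95×10⁻⁷/0.0499) = 2.80×10⁻³ m/s.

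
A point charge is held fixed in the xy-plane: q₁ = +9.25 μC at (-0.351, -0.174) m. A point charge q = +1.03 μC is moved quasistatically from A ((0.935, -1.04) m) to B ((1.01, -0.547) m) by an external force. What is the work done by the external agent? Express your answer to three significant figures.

5.45×10⁻³ J

For quasistatic motion the external work equals the change in potential energy: W_ext = qΔV = q(V_B − V_A).
At A: distance to the source charge is 1.55 m; V_A = kq₁/r = 5.36×10⁴ V.
At B: distance to the source charge is 1.41 m; V_B = kq₁/r = 5.89×10⁴ V.
ΔV = V_B − V_A = 5290 V.
W_ext = qΔV = (1.03×10⁻⁶ C)(5290 V) = 5.45×10⁻³ J.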